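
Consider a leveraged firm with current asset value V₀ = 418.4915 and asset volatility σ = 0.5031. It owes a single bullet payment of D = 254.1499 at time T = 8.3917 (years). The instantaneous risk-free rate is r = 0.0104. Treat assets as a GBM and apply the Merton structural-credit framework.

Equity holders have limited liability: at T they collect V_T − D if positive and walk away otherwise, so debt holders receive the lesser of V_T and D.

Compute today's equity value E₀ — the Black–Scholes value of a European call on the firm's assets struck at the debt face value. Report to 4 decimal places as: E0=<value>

E0=277.8382

Equity is a call on the firm's assets struck at D = 254.1499:
d₁ = [ln(V₀/D) + (r + σ²/2)T] / (σ√T)
   = [ln(418.4915/254.1499) + (0.0104 + 0.5·0.5031²)·8.3917] / (0.5031·√8.3917)
   = [0.498732 + 1.149284] / 1.457402 = 1.130790
d₂ = d₁ − σ√T = 1.130790 − 1.457402 = -0.326611
N(d₁) = 0.870928,  N(d₂) = 0.371981,  e^(−rT) = 0.916426
E₀ = V₀·N(d₁) − D·e^(−rT)·N(d₂)
   = 418.4915·0.870928 − 254.1499·0.916426·0.371981 = 277.838164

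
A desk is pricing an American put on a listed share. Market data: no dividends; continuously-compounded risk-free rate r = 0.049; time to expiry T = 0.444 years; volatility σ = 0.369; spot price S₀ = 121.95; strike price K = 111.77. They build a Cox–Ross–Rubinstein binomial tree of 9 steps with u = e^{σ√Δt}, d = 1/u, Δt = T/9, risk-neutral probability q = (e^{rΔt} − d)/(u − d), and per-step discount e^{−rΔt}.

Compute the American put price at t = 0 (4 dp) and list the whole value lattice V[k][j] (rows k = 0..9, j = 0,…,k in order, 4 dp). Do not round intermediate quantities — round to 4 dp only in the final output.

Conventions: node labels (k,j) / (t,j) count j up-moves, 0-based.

params: Δt=0.04933 u=1.08541 d=0.92131 q=0.49427 e^(-rΔt)=0.99759
t_9 payoffs: 53.4480 43.0598 30.8213 16.4029 0.0000 0.0000 0.0000 0.0000 0.0000 0.0000
k=8: node(8,0) S=63.3034 payoff=48.4666 vs cont=48.1967 → 48.4666 [stop]  node(8,1) S=74.5789 payoff=37.1911 vs cont=36.9213 → 37.1911 [stop]  node(8,2) S=87.8627 payoff=23.9073 vs cont=23.6375 → 23.9073 [stop]  node(8,3) S=103.5126 payoff=8.2574 vs cont=8.2754 → 8.2754 [wait]  node(8,4) S=121.9500 payoff=0.0000 vs cont=0.0000 → 0.0000 [wait]  node(8,5) S=143.6715 payoff=0.0000 vs cont=0.0000 → 0.0000 [wait]  node(8,6) S=169.2619 payoff=0.0000 vs cont=0.0000 → 0.0000 [wait]  node(8,7) S=199.4104 payoff=0.0000 vs cont=0.0000 → 0.0000 [wait]  node(8,8) S=234.9289 payoff=0.0000 vs cont=0.0000 → 0.0000 [wait]
k=7: node(7,0) S=68.7102 payoff=43.0598 vs cont=42.7899 → 43.0598 [stop]  node(7,1) S=80.9487 payoff=30.8213 vs cont=30.5514 → 30.8213 [stop]  node(7,2) S=95.3671 payoff=16.4029 vs cont=16.1418 → 16.4029 [stop]  node(7,3) S=112.3537 payoff=0.0000 vs cont=4.1750 → 4.1750 [wait]  node(7,4) S=132.3659 payoff=0.0000 vs cont=0.0000 → 0.0000 [wait]  node(7,5) S=155.9426 payoff=0.0000 vs cont=0.0000 → 0.0000 [wait]  node(7,6) S=183.7188 payoff=0.0000 vs cont=0.0000 → 0.0000 [wait]  node(7,7) S=216.4423 payoff=0.0000 vs cont=0.0000 → 0.0000 [wait]
k=6: node(6,0) S=74.5789 payoff=37.1911 vs cont=36.9213 → 37.1911 [stop]  node(6,1) S=87.8627 payoff=23.9073 vs cont=23.6375 → 23.9073 [stop]  node(6,2) S=103.5126 payoff=8.2574 vs cont=10.3340 → 10.3340 [wait]  node(6,3) S=121.9500 payoff=0.0000 vs cont=2.1063 → 2.1063 [wait]  node(6,4) S=143.6715 payoff=0.0000 vs cont=0.0000 → 0.0000 [wait]  node(6,5) S=169.2619 payoff=0.0000 vs cont=0.0000 → 0.0000 [wait]  node(6,6) S=199.4104 payoff=0.0000 vs cont=0.0000 → 0.0000 [wait]
k=5: node(5,0) S=80.9487 payoff=30.8213 vs cont=30.5514 → 30.8213 [stop]  node(5,1) S=95.3671 payoff=16.4029 vs cont=17.1569 → 17.1569 [wait]  node(5,2) S=112.3537 payoff=0.0000 vs cont=6.2522 → 6.2522 [wait]  node(5,3) S=132.3659 payoff=0.0000 vs cont=1.0627 → 1.0627 [wait]  node(5,4) S=155.9426 payoff=0.0000 vs cont=0.0000 → 0.0000 [wait]  node(5,5) S=183.7188 payoff=0.0000 vs cont=0.0000 → 0.0000 [wait]
k=4: node(4,0) S=87.8627 payoff=23.9073 vs cont=24.0093 → 24.0093 [wait]  node(4,1) S=103.5126 payoff=8.2574 vs cont=11.7386 → 11.7386 [wait]  node(4,2) S=121.9500 payoff=0.0000 vs cont=3.6782 → 3.6782 [wait]  node(4,3) S=143.6715 payoff=0.0000 vs cont=0.5361 → 0.5361 [wait]  node(4,4) S=169.2619 payoff=0.0000 vs cont=0.0000 → 0.0000 [wait]
k=3: node(3,0) S=95.3671 payoff=16.4029 vs cont=17.9009 → 17.9009 [wait]  node(3,1) S=112.3537 payoff=0.0000 vs cont=7.7359 → 7.7359 [wait]  node(3,2) S=132.3659 payoff=0.0000 vs cont=2.1201 → 2.1201 [wait]  node(3,3) S=155.9426 payoff=0.0000 vs cont=0.2705 → 0.2705 [wait]
k=2: node(2,0) S=103.5126 payoff=8.2574 vs cont=12.8456 → 12.8456 [wait]  node(2,1) S=121.9500 payoff=0.0000 vs cont=4.9482 → 4.9482 [wait]  node(2,2) S=143.6715 payoff=0.0000 vs cont=1.2030 → 1.2030 [wait]
k=1: node(1,0) S=112.3537 payoff=0.0000 vs cont=8.9205 → 8.9205 [wait]  node(1,1) S=132.3659 payoff=0.0000 vs cont=3.0895 → 3.0895 [wait]
k=0: node(0,0) S=121.9500 payoff=0.0000 vs cont=6.0239 → 6.0239 [wait]

price = 6.0239
tree:
6.0239
8.9205 3.0895
12.8456 4.9482 1.2030
17.9009 7.7359 2.1201 0.2705
24.0093 11.7386 3.6782 0.5361 0.0000
30.8213 17.1569 6.2522 1.0627 0.0000 0.0000
37.1911 23.9073 10.3340 2.1063 0.0000 0.0000 0.0000
43.0598 30.8213 16.4029 4.1750 0.0000 0.0000 0.0000 0.0000
48.4666 37.1911 23.9073 8.2754 0.0000 0.0000 0.0000 0.0000 0.0000
53.4480 43.0598 30.8213 16.4029 0.0000 0.0000 0.0000 0.0000 0.0000 0.0000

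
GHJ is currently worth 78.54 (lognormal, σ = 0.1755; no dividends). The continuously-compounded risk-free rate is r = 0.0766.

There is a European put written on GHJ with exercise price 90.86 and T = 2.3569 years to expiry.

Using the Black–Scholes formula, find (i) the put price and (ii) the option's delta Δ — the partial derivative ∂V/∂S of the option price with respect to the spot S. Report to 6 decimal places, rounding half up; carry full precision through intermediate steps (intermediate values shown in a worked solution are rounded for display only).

price = 6.997045
Δ = -0.395899

σ√T = 0.1755·√2.3569 = 0.269431
d₁ = (ln(S/K) + (r+σ²/2)T) / (σ√T) = (ln(78.54/90.86) + (0.0766+0.1755²/2)·2.3569) / 0.269431 = (-0.145712 + 0.216835) / 0.269431 = 0.263976
d₂ = d₁ − σ√T = 0.263976 − 0.269431 = -0.005455
e^{−rT} = 0.834821
N(−d₁) = 0.395899,  N(−d₂) = 0.502176
Put price V = K·e^{−rT}·N(−d₂) − S·N(−d₁) = 38.090975 − 31.093930 = 6.997045
Δ = −N(−d₁) = -0.395899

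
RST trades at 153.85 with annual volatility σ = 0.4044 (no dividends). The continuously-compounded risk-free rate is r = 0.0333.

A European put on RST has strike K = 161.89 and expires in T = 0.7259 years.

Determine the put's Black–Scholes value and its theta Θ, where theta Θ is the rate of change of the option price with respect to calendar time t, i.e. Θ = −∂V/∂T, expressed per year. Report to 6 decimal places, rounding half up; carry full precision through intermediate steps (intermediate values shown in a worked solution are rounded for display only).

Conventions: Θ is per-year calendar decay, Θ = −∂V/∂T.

price = 23.479206
Θ = -11.350897

σ√T = 0.4044·√0.7259 = 0.344548
d₁ = (ln(S/K) + (r+σ²/2)T) / (σ√T) = (ln(153.85/161.89) + (0.0333+0.4044²/2)·0.7259) / 0.344548 = (-0.050939 + 0.083529) / 0.344548 = 0.094588
d₂ = d₁ − σ√T = 0.094588 − 0.344548 = -0.249960
e^{−rT} = 0.976117
N(−d₁) = 0.462321,  N(−d₂) = 0.598691
Put price V = K·e^{−rT}·N(−d₂) − S·N(−d₁) = 94.607298 − 71.128092 = 23.479206
φ(d₁) = (1/√(2π))·e^{−d₁²/2} = 0.397162
Θ = −S·φ(d₁)·σ/(2√T) + r·K·e^{−rT}·N(−d₂) = −14.501320 + 3.150423 = -11.350897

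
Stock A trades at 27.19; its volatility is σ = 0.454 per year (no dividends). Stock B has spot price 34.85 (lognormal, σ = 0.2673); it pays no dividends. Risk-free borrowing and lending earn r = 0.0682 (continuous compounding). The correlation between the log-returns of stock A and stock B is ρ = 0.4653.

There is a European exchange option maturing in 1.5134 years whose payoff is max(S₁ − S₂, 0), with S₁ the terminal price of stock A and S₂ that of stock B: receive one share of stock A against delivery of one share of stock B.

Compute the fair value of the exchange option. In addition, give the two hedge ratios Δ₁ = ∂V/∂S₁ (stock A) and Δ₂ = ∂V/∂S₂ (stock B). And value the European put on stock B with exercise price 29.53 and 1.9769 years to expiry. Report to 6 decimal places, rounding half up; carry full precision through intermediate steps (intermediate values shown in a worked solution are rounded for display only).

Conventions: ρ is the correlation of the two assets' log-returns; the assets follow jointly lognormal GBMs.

σ_eff = √(σ₁² + σ₂² − 2ρσ₁σ₂) = √(0.454² + 0.2673² − 2·0.4653·0.454·0.2673) = 0.405750
d₁ = (ln(S₁/S₂) + (q₂ − q₁ + σ_eff²/2)T) / (σ_eff√T) = (ln(27.19/34.85) + (0.0 − 0.0 + 0.082317)·1.5134) / 0.499155 = -0.247671
d₂ = d₁ − σ_eff√T = -0.247671 − 0.499155 = -0.746826
N(d₁) = 0.402195,  N(d₂) = 0.227584
V = S₁·e^{−q₁T}·N(d₁) − S₂·e^{−q₂T}·N(d₂) = 10.935672 − 7.931317 = 3.004355
Δ₁ = e^{−q₁T}·N(d₁) = 0.402195;  Δ₂ = −e^{−q₂T}·N(d₂) = -0.227584
[vanilla: stock B put K=29.53]
σ√T = 0.2673·√1.9769 = 0.375830
d₁ = (ln(S/K) + (r+σ²/2)T) / (σ√T) = (ln(34.85/29.53) + (0.0682+0.2673²/2)·1.9769) / 0.375830 = (0.165646 + 0.205449) / 0.375830 = 0.987402
d₂ = d₁ − σ√T = 0.987402 − 0.375830 = 0.611572
e^{−rT} = 0.873869
N(−d₁) = 0.161723,  N(−d₂) = 0.270411
price = K·e^{−rT}·N(−d₂) − S·N(−d₁) = 6.978041 − 5.636042 = 1.341998

exchange price = 3.004355
Δ1 = 0.402195
Δ2 = -0.227584
price(stock B put K=29.53) = 1.341998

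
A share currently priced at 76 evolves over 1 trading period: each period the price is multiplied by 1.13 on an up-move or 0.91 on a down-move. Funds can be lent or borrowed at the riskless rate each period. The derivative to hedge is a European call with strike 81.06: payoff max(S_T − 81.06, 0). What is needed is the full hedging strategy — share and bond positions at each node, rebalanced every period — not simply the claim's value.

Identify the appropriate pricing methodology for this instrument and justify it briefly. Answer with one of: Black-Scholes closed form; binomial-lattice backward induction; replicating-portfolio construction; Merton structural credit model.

Key observation: the deliverable is the dynamic trading strategy on the 1-step tree (spot 76, moves 1.13 and 0.91), so the valuation must go through the node-by-node replicating-portfolio solve.

framework: replicating-portfolio construction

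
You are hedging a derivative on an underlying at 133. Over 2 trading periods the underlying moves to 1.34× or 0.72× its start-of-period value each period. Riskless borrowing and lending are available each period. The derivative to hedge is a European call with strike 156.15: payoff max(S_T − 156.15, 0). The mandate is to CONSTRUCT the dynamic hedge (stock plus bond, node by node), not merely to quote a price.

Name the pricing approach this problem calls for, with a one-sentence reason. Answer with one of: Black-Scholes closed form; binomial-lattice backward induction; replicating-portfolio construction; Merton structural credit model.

framework: replicating-portfolio construction

Key observation: the task asks for the hedge itself — share and bond holdings at every node of the 2-period tree on spot 133 with factors 1.34/0.72 — which is exactly what the replicating-portfolio construction produces.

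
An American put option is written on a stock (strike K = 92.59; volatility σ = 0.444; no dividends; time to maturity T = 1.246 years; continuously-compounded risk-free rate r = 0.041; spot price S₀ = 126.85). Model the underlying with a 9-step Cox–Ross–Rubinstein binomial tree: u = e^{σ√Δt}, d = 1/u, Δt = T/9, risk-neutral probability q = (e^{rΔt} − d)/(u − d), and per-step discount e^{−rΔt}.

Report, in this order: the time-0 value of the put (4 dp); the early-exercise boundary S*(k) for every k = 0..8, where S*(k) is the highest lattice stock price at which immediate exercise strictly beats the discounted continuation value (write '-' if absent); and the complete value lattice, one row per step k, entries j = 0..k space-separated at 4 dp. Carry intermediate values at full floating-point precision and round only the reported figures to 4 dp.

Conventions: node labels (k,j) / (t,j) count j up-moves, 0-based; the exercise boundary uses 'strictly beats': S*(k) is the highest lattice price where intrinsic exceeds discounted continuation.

price = 7.3951
boundary = - - - - - 55.5334 47.0768 55.5334 65.5091
tree:
7.3951
10.8100 3.7234
15.4209 5.8623 1.4127
21.3828 9.0407 2.4327 0.3066
28.6877 13.5952 4.1340 0.5883 0.0000
37.0566 19.8160 6.9080 1.1291 0.0000 0.0000
45.5132 27.7753 11.2891 2.1667 0.0000 0.0000 0.0000
52.6820 37.0566 17.8879 4.1581 0.0000 0.0000 0.0000 0.0000
58.7592 45.5132 27.0809 7.9796 0.0000 0.0000 0.0000 0.0000 0.0000
63.9109 52.6820 37.0566 15.3133 0.0000 0.0000 0.0000 0.0000 0.0000 0.0000

Δt=0.13844  u=1.17963  d=0.84772  q=0.47594  discount=0.99434
step 9 (expiry): payoffs max(K−S,0) = 63.9109 52.6820 37.0566 15.3133 0.0000 0.0000 0.0000 0.0000 0.0000 0.0000
step 8: (k=8,j=0): S=33.8308, K−S=58.7592, hold=58.2351 ⇒ V=58.7592 exercise | (k=8,j=1): S=47.0768, K−S=45.5132, hold=44.9891 ⇒ V=45.5132 exercise | (k=8,j=2): S=65.5091, K−S=27.0809, hold=26.5568 ⇒ V=27.0809 exercise | (k=8,j=3): S=91.1583, K−S=1.4317, hold=7.9796 ⇒ V=7.9796 continue | (k=8,j=4): S=126.8500, K−S=0.0000, hold=0.0000 ⇒ V=0.0000 continue | (k=8,j=5): S=176.5163, K−S=0.0000, hold=0.0000 ⇒ V=0.0000 continue | (k=8,j=6): S=245.6288, K−S=0.0000, hold=0.0000 ⇒ V=0.0000 continue | (k=8,j=7): S=341.8013, K−S=0.0000, hold=0.0000 ⇒ V=0.0000 continue | (k=8,j=8): S=475.6289, K−S=0.0000, hold=0.0000 ⇒ V=0.0000 continue  boundary S*=65.5091
step 7: (k=7,j=0): S=39.9080, K−S=52.6820, hold=52.1579 ⇒ V=52.6820 exercise | (k=7,j=1): S=55.5334, K−S=37.0566, hold=36.5325 ⇒ V=37.0566 exercise | (k=7,j=2): S=77.2767, K−S=15.3133, hold=17.8879 ⇒ V=17.8879 continue | (k=7,j=3): S=107.5334, K−S=0.0000, hold=4.1581 ⇒ V=4.1581 continue | (k=7,j=4): S=149.6365, K−S=0.0000, hold=0.0000 ⇒ V=0.0000 continue | (k=7,j=5): S=208.2246, K−S=0.0000, hold=0.0000 ⇒ V=0.0000 continue | (k=7,j=6): S=289.7521, K−S=0.0000, hold=0.0000 ⇒ V=0.0000 continue | (k=7,j=7): S=403.2004, K−S=0.0000, hold=0.0000 ⇒ V=0.0000 continue  boundary S*=55.5334
step 6: (k=6,j=0): S=47.0768, K−S=45.5132, hold=44.9891 ⇒ V=45.5132 exercise | (k=6,j=1): S=65.5091, K−S=27.0809, hold=27.7753 ⇒ V=27.7753 continue | (k=6,j=2): S=91.1583, K−S=1.4317, hold=11.2891 ⇒ V=11.2891 continue | (k=6,j=3): S=126.8500, K−S=0.0000, hold=2.1667 ⇒ V=2.1667 continue | (k=6,j=4): S=176.5163, K−S=0.0000, hold=0.0000 ⇒ V=0.0000 continue | (k=6,j=5): S=245.6288, K−S=0.0000, hold=0.0000 ⇒ V=0.0000 continue | (k=6,j=6): S=341.8013, K−S=0.0000, hold=0.0000 ⇒ V=0.0000 continue  boundary S*=47.0768
step 5: (k=5,j=0): S=55.5334, K−S=37.0566, hold=36.8611 ⇒ V=37.0566 exercise | (k=5,j=1): S=77.2767, K−S=15.3133, hold=19.8160 ⇒ V=19.8160 continue | (k=5,j=2): S=107.5334, K−S=0.0000, hold=6.9080 ⇒ V=6.9080 continue | (k=5,j=3): S=149.6365, K−S=0.0000, hold=1.1291 ⇒ V=1.1291 continue | (k=5,j=4): S=208.2246, K−S=0.0000, hold=0.0000 ⇒ V=0.0000 continue | (k=5,j=5): S=289.7521, K−S=0.0000, hold=0.0000 ⇒ V=0.0000 continue  boundary S*=55.5334
step 4: (k=4,j=0): S=65.5091, K−S=27.0809, hold=28.6877 ⇒ V=28.6877 continue | (k=4,j=1): S=91.1583, K−S=1.4317, hold=13.5952 ⇒ V=13.5952 continue | (k=4,j=2): S=126.8500, K−S=0.0000, hold=4.1340 ⇒ V=4.1340 continue | (k=4,j=3): S=176.5163, K−S=0.0000, hold=0.5883 ⇒ V=0.5883 continue | (k=4,j=4): S=245.6288, K−S=0.0000, hold=0.0000 ⇒ V=0.0000 continue  boundary S*=-
step 3: (k=3,j=0): S=77.2767, K−S=15.3133, hold=21.3828 ⇒ V=21.3828 continue | (k=3,j=1): S=107.5334, K−S=0.0000, hold=9.0407 ⇒ V=9.0407 continue | (k=3,j=2): S=149.6365, K−S=0.0000, hold=2.4327 ⇒ V=2.4327 continue | (k=3,j=3): S=208.2246, K−S=0.0000, hold=0.3066 ⇒ V=0.3066 continue  boundary S*=-
step 2: (k=2,j=0): S=91.1583, K−S=1.4317, hold=15.4209 ⇒ V=15.4209 continue | (k=2,j=1): S=126.8500, K−S=0.0000, hold=5.8623 ⇒ V=5.8623 continue | (k=2,j=2): S=176.5163, K−S=0.0000, hold=1.4127 ⇒ V=1.4127 continue  boundary S*=-
step 1: (k=1,j=0): S=107.5334, K−S=0.0000, hold=10.8100 ⇒ V=10.8100 continue | (k=1,j=1): S=149.6365, K−S=0.0000, hold=3.7234 ⇒ V=3.7234 continue  boundary S*=-
step 0: (k=0,j=0): S=126.8500, K−S=0.0000, hold=7.3951 ⇒ V=7.3951 continue  boundary S*=-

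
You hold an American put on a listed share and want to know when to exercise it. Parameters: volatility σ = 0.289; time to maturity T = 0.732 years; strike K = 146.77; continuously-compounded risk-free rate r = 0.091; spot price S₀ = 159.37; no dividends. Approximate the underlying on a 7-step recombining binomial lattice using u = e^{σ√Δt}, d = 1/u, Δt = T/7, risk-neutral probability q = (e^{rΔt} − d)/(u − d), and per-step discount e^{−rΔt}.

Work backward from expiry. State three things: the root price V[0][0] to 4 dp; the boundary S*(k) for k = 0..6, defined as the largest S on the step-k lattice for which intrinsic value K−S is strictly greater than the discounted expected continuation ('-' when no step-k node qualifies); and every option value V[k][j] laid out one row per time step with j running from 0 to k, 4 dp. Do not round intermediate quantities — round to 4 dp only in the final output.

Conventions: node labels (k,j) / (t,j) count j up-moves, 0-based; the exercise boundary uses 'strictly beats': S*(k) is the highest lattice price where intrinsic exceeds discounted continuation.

Δt=0.10457, u=1.09796, d=0.91078, q=0.52773, disc=e^(-rΔt)=0.99053
k=7 terminal: V=max(K-S,0) → 63.9192 46.8918 26.3648 1.6192 0.0000 0.0000 0.0000 0.0000
k=6: j=0 S=90.9669 intr=55.8031 cont=54.4130 V=55.8031[EX]; j=1 S=109.6624 intr=37.1076 cont=35.7175 V=37.1076[EX]; j=2 S=132.2002 intr=14.5698 cont=13.1797 V=14.5698[EX]; j=3 S=159.3700 intr=0.0000 cont=0.7575 V=0.7575[hold]; j=4 S=192.1237 intr=0.0000 cont=0.0000 V=0.0000[hold]; j=5 S=231.6089 intr=0.0000 cont=0.0000 V=0.0000[hold]; j=6 S=279.2091 intr=0.0000 cont=0.0000 V=0.0000[hold]  S*(6)=132.2002
k=5: j=0 S=99.8782 intr=46.8918 cont=45.5017 V=46.8918[EX]; j=1 S=120.4052 intr=26.3648 cont=24.9748 V=26.3648[EX]; j=2 S=145.1508 intr=1.6192 cont=7.2116 V=7.2116[hold]; j=3 S=174.9821 intr=0.0000 cont=0.3543 V=0.3543[hold]; j=4 S=210.9444 intr=0.0000 cont=0.0000 V=0.0000[hold]; j=5 S=254.2977 intr=0.0000 cont=0.0000 V=0.0000[hold]  S*(5)=120.4052
k=4: j=0 S=109.6624 intr=37.1076 cont=35.7175 V=37.1076[EX]; j=1 S=132.2002 intr=14.5698 cont=16.1031 V=16.1031[hold]; j=2 S=159.3700 intr=0.0000 cont=3.5588 V=3.5588[hold]; j=3 S=192.1237 intr=0.0000 cont=0.1658 V=0.1658[hold]; j=4 S=231.6089 intr=0.0000 cont=0.0000 V=0.0000[hold]  S*(4)=109.6624
k=3: j=0 S=120.4052 intr=26.3648 cont=25.7763 V=26.3648[EX]; j=1 S=145.1508 intr=1.6192 cont=9.3932 V=9.3932[hold]; j=2 S=174.9821 intr=0.0000 cont=1.7514 V=1.7514[hold]; j=3 S=210.9444 intr=0.0000 cont=0.0775 V=0.0775[hold]  S*(3)=120.4052
k=2: j=0 S=132.2002 intr=14.5698 cont=17.2435 V=17.2435[hold]; j=1 S=159.3700 intr=0.0000 cont=5.3096 V=5.3096[hold]; j=2 S=192.1237 intr=0.0000 cont=0.8598 V=0.8598[hold]  S*(2)=-
k=1: j=0 S=145.1508 intr=1.6192 cont=10.8419 V=10.8419[hold]; j=1 S=174.9821 intr=0.0000 cont=2.9333 V=2.9333[hold]  S*(1)=-
k=0: j=0 S=159.3700 intr=0.0000 cont=6.6051 V=6.6051[hold]  S*(0)=-

price = 6.6051
boundary = - - - 120.4052 109.6624 120.4052 132.2002
tree:
6.6051
10.8419 2.9333
17.2435 5.3096 0.8598
26.3648 9.3932 1.7514 0.0775
37.1076 16.1031 3.5588 0.1658 0.0000
46.8918 26.3648 7.2116 0.3543 0.0000 0.0000
55.8031 37.1076 14.5698 0.7575 0.0000 0.0000 0.0000
63.9192 46.8918 26.3648 1.6192 0.0000 0.0000 0.0000 0.0000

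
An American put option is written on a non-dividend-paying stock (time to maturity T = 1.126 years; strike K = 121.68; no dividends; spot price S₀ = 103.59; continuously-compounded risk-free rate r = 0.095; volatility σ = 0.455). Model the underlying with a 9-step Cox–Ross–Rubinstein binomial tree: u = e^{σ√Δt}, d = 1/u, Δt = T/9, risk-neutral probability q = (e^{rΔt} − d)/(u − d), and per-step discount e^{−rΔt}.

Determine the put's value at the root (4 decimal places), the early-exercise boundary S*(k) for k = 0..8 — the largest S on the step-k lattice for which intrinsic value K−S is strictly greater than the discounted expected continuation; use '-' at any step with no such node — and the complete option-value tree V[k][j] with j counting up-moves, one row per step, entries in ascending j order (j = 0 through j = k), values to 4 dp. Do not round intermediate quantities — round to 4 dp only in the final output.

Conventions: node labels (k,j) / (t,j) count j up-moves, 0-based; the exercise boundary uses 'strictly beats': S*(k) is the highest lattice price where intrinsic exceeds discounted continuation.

price = 25.7683
boundary = - - 75.0808 63.9196 75.0808 63.9196 75.0808 88.1908 103.5900
tree:
25.7683
35.1866 16.8502
46.5992 24.4755 9.5334
57.7604 34.4055 15.0080 4.2185
67.2624 46.5992 22.8846 7.3923 1.1059
75.3519 57.7604 33.5135 12.6712 2.2240 0.0001
82.2388 67.2624 46.5992 21.0677 4.4728 0.0002 0.0000
88.1019 75.3519 57.7604 33.4892 8.9951 0.0005 0.0000 0.0000
93.0935 82.2388 67.2624 46.5992 18.0900 0.0009 0.0000 0.0000 0.0000
97.3430 88.1019 75.3519 57.7604 33.4892 0.0019 0.0000 0.0000 0.0000 0.0000

Δt=0.12511, u=1.17461, d=0.85134, q=0.49684, disc=e^(-rΔt)=0.98818
k=9 terminal: V=max(K-S,0) → 97.3430 88.1019 75.3519 57.7604 33.4892 0.0019 0.0000 0.0000 0.0000 0.0000
k=8: j=0 S=28.5865 intr=93.0935 cont=91.6558 V=93.0935[EX]; j=1 S=39.4412 intr=82.2388 cont=80.8011 V=82.2388[EX]; j=2 S=54.4176 intr=67.2624 cont=65.8247 V=67.2624[EX]; j=3 S=75.0808 intr=46.5992 cont=45.1616 V=46.5992[EX]; j=4 S=103.5900 intr=18.0900 cont=16.6523 V=18.0900[EX]; j=5 S=142.9246 intr=0.0000 cont=0.0009 V=0.0009[hold]; j=6 S=197.1952 intr=0.0000 cont=0.0000 V=0.0000[hold]; j=7 S=272.0730 intr=0.0000 cont=0.0000 V=0.0000[hold]; j=8 S=375.3831 intr=0.0000 cont=0.0000 V=0.0000[hold]  S*(8)=103.5900
k=7: j=0 S=33.5781 intr=88.1019 cont=86.6643 V=88.1019[EX]; j=1 S=46.3281 intr=75.3519 cont=73.9142 V=75.3519[EX]; j=2 S=63.9196 intr=57.7604 cont=56.3227 V=57.7604[EX]; j=3 S=88.1908 intr=33.4892 cont=32.0515 V=33.4892[EX]; j=4 S=121.6781 intr=0.0019 cont=8.9951 V=8.9951[hold]; j=5 S=167.8810 intr=0.0000 cont=0.0005 V=0.0005[hold]; j=6 S=231.6279 intr=0.0000 cont=0.0000 V=0.0000[hold]; j=7 S=319.5803 intr=0.0000 cont=0.0000 V=0.0000[hold]  S*(7)=88.1908
k=6: j=0 S=39.4412 intr=82.2388 cont=80.8011 V=82.2388[EX]; j=1 S=54.4176 intr=67.2624 cont=65.8247 V=67.2624[EX]; j=2 S=75.0808 intr=46.5992 cont=45.1616 V=46.5992[EX]; j=3 S=103.5900 intr=18.0900 cont=21.0677 V=21.0677[hold]; j=4 S=142.9246 intr=0.0000 cont=4.4728 V=4.4728[hold]; j=5 S=197.1952 intr=0.0000 cont=0.0002 V=0.0002[hold]; j=6 S=272.0730 intr=0.0000 cont=0.0000 V=0.0000[hold]  S*(6)=75.0808
k=5: j=0 S=46.3281 intr=75.3519 cont=73.9142 V=75.3519[EX]; j=1 S=63.9196 intr=57.7604 cont=56.3227 V=57.7604[EX]; j=2 S=88.1908 intr=33.4892 cont=33.5135 V=33.5135[hold]; j=3 S=121.6781 intr=0.0019 cont=12.6712 V=12.6712[hold]; j=4 S=167.8810 intr=0.0000 cont=2.2240 V=2.2240[hold]; j=5 S=231.6279 intr=0.0000 cont=0.0001 V=0.0001[hold]  S*(5)=63.9196
k=4: j=0 S=54.4176 intr=67.2624 cont=65.8247 V=67.2624[EX]; j=1 S=75.0808 intr=46.5992 cont=45.1735 V=46.5992[EX]; j=2 S=103.5900 intr=18.0900 cont=22.8846 V=22.8846[hold]; j=3 S=142.9246 intr=0.0000 cont=7.3923 V=7.3923[hold]; j=4 S=197.1952 intr=0.0000 cont=1.1059 V=1.1059[hold]  S*(4)=75.0808
k=3: j=0 S=63.9196 intr=57.7604 cont=56.3227 V=57.7604[EX]; j=1 S=88.1908 intr=33.4892 cont=34.4055 V=34.4055[hold]; j=2 S=121.6781 intr=0.0019 cont=15.0080 V=15.0080[hold]; j=3 S=167.8810 intr=0.0000 cont=4.2185 V=4.2185[hold]  S*(3)=63.9196
k=2: j=0 S=75.0808 intr=46.5992 cont=45.6115 V=46.5992[EX]; j=1 S=103.5900 intr=18.0900 cont=24.4755 V=24.4755[hold]; j=2 S=142.9246 intr=0.0000 cont=9.5334 V=9.5334[hold]  S*(2)=75.0808
k=1: j=0 S=88.1908 intr=33.4892 cont=35.1866 V=35.1866[hold]; j=1 S=121.6781 intr=0.0019 cont=16.8502 V=16.8502[hold]  S*(1)=-
k=0: j=0 S=103.5900 intr=18.0900 cont=25.7683 V=25.7683[hold]  S*(0)=-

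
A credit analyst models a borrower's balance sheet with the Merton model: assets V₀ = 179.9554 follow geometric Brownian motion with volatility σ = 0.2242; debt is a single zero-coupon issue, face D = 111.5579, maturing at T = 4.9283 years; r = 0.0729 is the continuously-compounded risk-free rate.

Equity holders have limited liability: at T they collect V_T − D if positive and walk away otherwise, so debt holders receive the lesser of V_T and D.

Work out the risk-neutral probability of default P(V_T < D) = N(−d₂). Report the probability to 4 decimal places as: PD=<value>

Equity is a call on the firm's assets struck at D = 111.5579:
d₁ = [ln(V₀/D) + (r + σ²/2)T] / (σ√T)
   = [ln(179.9554/111.5579) + (0.0729 + 0.5·0.2242²)·4.9283] / (0.2242·√4.9283)
   = [0.478165 + 0.483135] / 0.497719 = 1.931412
d₂ = d₁ − σ√T = 1.931412 − 0.497719 = 1.433693
risk-neutral PD = N(−d₂) = N(-1.433693) = 0.075830

PD=0.0758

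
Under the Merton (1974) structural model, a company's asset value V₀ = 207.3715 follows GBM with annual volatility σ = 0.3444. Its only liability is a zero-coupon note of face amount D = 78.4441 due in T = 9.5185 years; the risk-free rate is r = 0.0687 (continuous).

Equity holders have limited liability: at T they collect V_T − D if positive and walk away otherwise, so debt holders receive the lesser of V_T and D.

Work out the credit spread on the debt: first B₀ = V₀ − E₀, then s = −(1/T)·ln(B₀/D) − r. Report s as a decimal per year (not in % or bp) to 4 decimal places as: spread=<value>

spread=0.0064

Work the structural quantities from V₀ = 207.3715 against face 78.4441:
d₁ = [ln(V₀/D) + (r + σ²/2)T] / (σ√T)
   = [ln(207.3715/78.4441) + (0.0687 + 0.5·0.3444²)·9.5185] / (0.3444·√9.5185)
   = [0.972126 + 1.218422] / 1.062545 = 2.061604
d₂ = d₁ − σ√T = 2.061604 − 1.062545 = 0.999059
N(d₁) = 0.980377,  N(d₂) = 0.841117,  e^(−rT) = 0.520003
E₀ = V₀·N(d₁) − D·e^(−rT)·N(d₂)
   = 207.3715·0.980377 − 78.4441·0.520003·0.841117 = 168.992174
B₀ = V₀ − E₀ = 207.3715 − 168.992174 = 38.379326
spread = −(1/T)·ln(B₀/D) − r = −(1/9.5185)·ln(38.379326/78.4441) − 0.0687 = 0.00640294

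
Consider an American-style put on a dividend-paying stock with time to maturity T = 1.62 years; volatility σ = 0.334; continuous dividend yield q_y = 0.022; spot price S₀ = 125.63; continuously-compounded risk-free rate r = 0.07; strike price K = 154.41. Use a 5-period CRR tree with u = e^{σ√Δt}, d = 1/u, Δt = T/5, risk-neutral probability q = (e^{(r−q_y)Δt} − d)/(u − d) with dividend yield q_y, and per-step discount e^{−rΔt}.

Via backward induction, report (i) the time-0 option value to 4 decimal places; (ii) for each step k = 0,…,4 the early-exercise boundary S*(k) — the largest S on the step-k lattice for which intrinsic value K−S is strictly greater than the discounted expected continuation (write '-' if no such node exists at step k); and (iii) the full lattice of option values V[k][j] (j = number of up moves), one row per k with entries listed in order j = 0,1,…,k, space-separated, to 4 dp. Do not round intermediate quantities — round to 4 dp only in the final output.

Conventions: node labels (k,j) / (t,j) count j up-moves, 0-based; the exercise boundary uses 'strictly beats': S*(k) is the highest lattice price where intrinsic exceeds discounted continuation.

Δt=0.32400  u=1.20939  d=0.82686  q=0.49359  discount=0.97758
step 5 (expiry): payoffs max(K−S,0) = 105.8519 83.3878 50.5312 2.4743 0.0000 0.0000
step 4: (k=4,j=0): S=58.7256, K−S=95.6844, hold=92.6389 ⇒ V=95.6844 exercise | (k=4,j=1): S=85.8936, K−S=68.5164, hold=65.6639 ⇒ V=68.5164 exercise | (k=4,j=2): S=125.6300, K−S=28.7800, hold=26.2097 ⇒ V=28.7800 exercise | (k=4,j=3): S=183.7495, K−S=0.0000, hold=1.2249 ⇒ V=1.2249 continue | (k=4,j=4): S=268.7565, K−S=0.0000, hold=0.0000 ⇒ V=0.0000 continue  boundary S*=125.6300
step 3: (k=3,j=0): S=71.0222, K−S=83.3878, hold=80.4296 ⇒ V=83.3878 exercise | (k=3,j=1): S=103.8788, K−S=50.5312, hold=47.8064 ⇒ V=50.5312 exercise | (k=3,j=2): S=151.9357, K−S=2.4743, hold=14.8388 ⇒ V=14.8388 continue | (k=3,j=3): S=222.2248, K−S=0.0000, hold=0.6064 ⇒ V=0.6064 continue  boundary S*=103.8788
step 2: (k=2,j=0): S=85.8936, K−S=68.5164, hold=65.6639 ⇒ V=68.5164 exercise | (k=2,j=1): S=125.6300, K−S=28.7800, hold=32.1758 ⇒ V=32.1758 continue | (k=2,j=2): S=183.7495, K−S=0.0000, hold=7.6386 ⇒ V=7.6386 continue  boundary S*=85.8936
step 1: (k=1,j=0): S=103.8788, K−S=50.5312, hold=49.4449 ⇒ V=50.5312 exercise | (k=1,j=1): S=151.9357, K−S=2.4743, hold=19.6146 ⇒ V=19.6146 continue  boundary S*=103.8788
step 0: (k=0,j=0): S=125.6300, K−S=28.7800, hold=34.4802 ⇒ V=34.4802 continue  boundary S*=-

price = 34.4802
boundary = - 103.8788 85.8936 103.8788 125.6300
tree:
34.4802
50.5312 19.6146
68.5164 32.1758 7.6386
83.3878 50.5312 14.8388 0.6064
95.6844 68.5164 28.7800 1.2249 0.0000
105.8519 83.3878 50.5312 2.4743 0.0000 0.0000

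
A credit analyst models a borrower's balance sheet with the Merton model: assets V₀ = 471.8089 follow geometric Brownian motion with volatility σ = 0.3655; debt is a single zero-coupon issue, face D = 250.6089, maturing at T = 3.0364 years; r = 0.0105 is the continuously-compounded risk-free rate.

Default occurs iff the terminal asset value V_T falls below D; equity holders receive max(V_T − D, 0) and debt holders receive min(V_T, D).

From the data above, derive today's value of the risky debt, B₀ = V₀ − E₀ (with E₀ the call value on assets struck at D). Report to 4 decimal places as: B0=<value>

B0=226.7539

Apply the equity-as-call identities (strike 250.6089, horizon 3.0364 years):
d₁ = [ln(V₀/D) + (r + σ²/2)T] / (σ√T)
   = [ln(471.8089/250.6089) + (0.0105 + 0.5·0.3655²)·3.0364] / (0.3655·√3.0364)
   = [0.632680 + 0.234699] / 0.636894 = 1.361891
d₂ = d₁ − σ√T = 1.361891 − 0.636894 = 0.724997
N(d₁) = 0.913384,  N(d₂) = 0.765773,  e^(−rT) = 0.968621
E₀ = V₀·N(d₁) − D·e^(−rT)·N(d₂)
   = 471.8089·0.913384 − 250.6089·0.968621·0.765773 = 245.055047
B₀ = V₀ − E₀ = 471.8089 − 245.055047 = 226.753853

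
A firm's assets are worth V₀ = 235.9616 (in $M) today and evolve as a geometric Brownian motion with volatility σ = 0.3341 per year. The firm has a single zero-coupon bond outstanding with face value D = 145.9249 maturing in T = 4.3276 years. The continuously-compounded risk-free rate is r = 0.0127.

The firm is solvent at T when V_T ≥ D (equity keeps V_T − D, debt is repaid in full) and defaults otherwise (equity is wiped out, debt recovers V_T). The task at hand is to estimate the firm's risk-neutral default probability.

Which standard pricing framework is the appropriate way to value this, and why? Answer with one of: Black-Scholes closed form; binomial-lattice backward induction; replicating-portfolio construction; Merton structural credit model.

framework: Merton structural credit model

Key observation: the data describe a firm's assets (V₀ = 235.9616, GBM) and a single zero-coupon debt of face 145.9249, so credit quantities follow from equity-as-call in the structural model.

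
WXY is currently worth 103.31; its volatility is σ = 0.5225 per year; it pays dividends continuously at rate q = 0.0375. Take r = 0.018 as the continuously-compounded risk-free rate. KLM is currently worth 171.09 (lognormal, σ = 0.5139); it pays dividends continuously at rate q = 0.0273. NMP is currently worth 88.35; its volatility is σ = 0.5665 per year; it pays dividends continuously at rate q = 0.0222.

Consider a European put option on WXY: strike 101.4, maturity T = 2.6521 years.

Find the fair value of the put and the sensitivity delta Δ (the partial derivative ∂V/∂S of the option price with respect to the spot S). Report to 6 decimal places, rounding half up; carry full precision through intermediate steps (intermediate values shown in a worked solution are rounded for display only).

σ√T = 0.5225·√2.6521 = 0.850905
d₁ = (ln(S/K) + (r−q+σ²/2)T) / (σ√T) = (ln(103.31/101.4) + (0.018−0.0375+0.5225²/2)·2.6521) / 0.850905 = (0.018661 + 0.310304) / 0.850905 = 0.386606
d₂ = d₁ − σ√T = 0.386606 − 0.850905 = -0.464299
e^{−rT} = 0.953384
e^{−qT} = 0.905332
N(−d₁) = 0.349524,  N(−d₂) = 0.678783
Put price V = K·e^{−rT}·N(−d₂) − S·e^{−qT}·N(−d₁) = 65.620099 − 32.690918 = 32.929181
Δ = −e^{−qT}·N(−d₁) = -0.316435

price = 32.929181
Δ = -0.316435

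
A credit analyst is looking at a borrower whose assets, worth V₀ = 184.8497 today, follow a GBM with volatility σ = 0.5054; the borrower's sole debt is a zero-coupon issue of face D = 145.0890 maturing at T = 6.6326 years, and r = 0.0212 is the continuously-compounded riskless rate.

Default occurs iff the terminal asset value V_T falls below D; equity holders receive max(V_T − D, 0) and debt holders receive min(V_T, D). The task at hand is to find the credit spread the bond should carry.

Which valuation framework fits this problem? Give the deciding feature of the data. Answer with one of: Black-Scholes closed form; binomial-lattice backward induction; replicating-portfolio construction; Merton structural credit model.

Key observation: the data describe a firm's assets (V₀ = 184.8497, GBM) and a single zero-coupon debt of face 145.0890, so credit quantities follow from equity-as-call in the structural model.

framework: Merton structural credit model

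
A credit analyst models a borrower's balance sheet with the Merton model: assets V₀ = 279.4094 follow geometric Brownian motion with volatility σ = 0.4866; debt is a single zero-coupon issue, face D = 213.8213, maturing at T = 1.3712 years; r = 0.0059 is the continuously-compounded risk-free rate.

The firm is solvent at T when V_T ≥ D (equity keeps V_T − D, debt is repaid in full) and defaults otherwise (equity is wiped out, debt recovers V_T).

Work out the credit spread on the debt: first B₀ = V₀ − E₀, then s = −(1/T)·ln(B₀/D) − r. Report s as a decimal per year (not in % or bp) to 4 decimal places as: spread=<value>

With assets at 279.4094 and a single debt payment of 213.8213 at 1.3712 years:
d₁ = [ln(V₀/D) + (r + σ²/2)T] / (σ√T)
   = [ln(279.4094/213.8213) + (0.0059 + 0.5·0.4866²)·1.3712] / (0.4866·√1.3712)
   = [0.267537 + 0.170426] / 0.569800 = 0.768627
d₂ = d₁ − σ√T = 0.768627 − 0.569800 = 0.198827
N(d₁) = 0.778943,  N(d₂) = 0.578801,  e^(−rT) = 0.991943
E₀ = V₀·N(d₁) − D·e^(−rT)·N(d₂)
   = 279.4094·0.778943 − 213.8213·0.991943·0.578801 = 94.881110
B₀ = V₀ − E₀ = 279.4094 − 94.881110 = 184.528290
spread = −(1/T)·ln(B₀/D) − r = −(1/1.3712)·ln(184.528290/213.8213) − 0.0059 = 0.10155175

spread=0.1016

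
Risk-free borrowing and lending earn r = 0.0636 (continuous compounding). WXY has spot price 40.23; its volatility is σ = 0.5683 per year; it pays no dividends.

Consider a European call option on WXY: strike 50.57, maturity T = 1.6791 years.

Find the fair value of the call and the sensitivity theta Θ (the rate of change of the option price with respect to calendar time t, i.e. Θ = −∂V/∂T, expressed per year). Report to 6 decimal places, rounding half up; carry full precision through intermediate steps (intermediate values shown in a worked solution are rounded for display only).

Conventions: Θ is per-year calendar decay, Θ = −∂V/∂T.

price = 9.858344
Θ = -4.305631

σ√T = 0.5683·√1.6791 = 0.736404
d₁ = (ln(S/K) + (r+σ²/2)T) / (σ√T) = (ln(40.23/50.57) + (0.0636+0.5683²/2)·1.6791) / 0.736404 = (-0.228746 + 0.377936) / 0.736404 = 0.202593
d₂ = d₁ − σ√T = 0.202593 − 0.736404 = -0.533810
e^{−rT} = 0.898714
N(d₁) = 0.580274,  N(d₂) = 0.296736
Call price V = S·N(d₁) − K·e^{−rT}·N(d₂) = 23.344403 − 13.486059 = 9.858344
φ(d₁) = (1/√(2π))·e^{−d₁²/2} = 0.390839
Θ = −S·φ(d₁)·σ/(2√T) − r·K·e^{−rT}·N(d₂) = −3.447918 − 0.857713 = -4.305631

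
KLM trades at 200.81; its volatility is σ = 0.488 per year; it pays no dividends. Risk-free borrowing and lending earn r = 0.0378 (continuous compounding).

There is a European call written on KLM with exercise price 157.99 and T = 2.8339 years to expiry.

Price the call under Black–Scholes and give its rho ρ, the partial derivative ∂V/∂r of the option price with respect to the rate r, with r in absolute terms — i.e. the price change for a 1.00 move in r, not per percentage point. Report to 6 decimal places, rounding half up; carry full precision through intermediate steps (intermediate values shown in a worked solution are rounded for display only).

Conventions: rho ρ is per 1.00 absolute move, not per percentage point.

σ√T = 0.488·√2.8339 = 0.821509
d₁ = (ln(S/K) + (r+σ²/2)T) / (σ√T) = (ln(200.81/157.99) + (0.0378+0.488²/2)·2.8339) / 0.821509 = (0.239827 + 0.444560) / 0.821509 = 0.833086
d₂ = d₁ − σ√T = 0.833086 − 0.821509 = 0.011577
e^{−rT} = 0.898417
N(d₁) = 0.797602,  N(d₂) = 0.504619
Call price V = S·N(d₁) − K·e^{−rT}·N(d₂) = 160.166417 − 71.625973 = 88.540444
ρ = K·T·e^{−rT}·N(d₂) = 202.980845

price = 88.540444
ρ = 202.980845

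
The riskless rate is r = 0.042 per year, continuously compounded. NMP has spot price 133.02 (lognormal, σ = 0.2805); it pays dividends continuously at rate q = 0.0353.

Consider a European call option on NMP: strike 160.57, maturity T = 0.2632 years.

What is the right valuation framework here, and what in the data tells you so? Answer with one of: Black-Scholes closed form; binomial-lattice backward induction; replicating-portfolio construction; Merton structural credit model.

Key observation: a European claim on NMP (strike 160.57) — a lognormal (GBM) underlying with constant rate and volatility — has an exact closed-form value; no lattice or capital structure is involved.

framework: Black-Scholes closed form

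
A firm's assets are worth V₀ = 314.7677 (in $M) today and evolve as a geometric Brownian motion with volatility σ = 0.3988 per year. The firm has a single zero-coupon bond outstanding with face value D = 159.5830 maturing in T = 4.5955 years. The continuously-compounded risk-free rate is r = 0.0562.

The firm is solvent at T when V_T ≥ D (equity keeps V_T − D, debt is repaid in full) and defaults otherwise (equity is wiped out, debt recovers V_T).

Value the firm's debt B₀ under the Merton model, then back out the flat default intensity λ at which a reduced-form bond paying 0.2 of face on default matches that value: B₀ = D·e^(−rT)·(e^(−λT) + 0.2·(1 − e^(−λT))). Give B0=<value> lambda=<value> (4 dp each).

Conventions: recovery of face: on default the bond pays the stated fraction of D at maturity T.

Apply the equity-as-call identities (strike 159.5830, horizon 4.5955 years):
d₁ = [ln(V₀/D) + (r + σ²/2)T] / (σ√T)
   = [ln(314.7677/159.5830) + (0.0562 + 0.5·0.3988²)·4.5955] / (0.3988·√4.5955)
   = [0.679271 + 0.623705] / 0.854912 = 1.524104
d₂ = d₁ − σ√T = 1.524104 − 0.854912 = 0.669192
N(d₁) = 0.936259,  N(d₂) = 0.748313,  e^(−rT) = 0.772389
E₀ = V₀·N(d₁) − D·e^(−rT)·N(d₂)
   = 314.7677·0.936259 − 159.5830·0.772389·0.748313 = 202.466761
B₀ = V₀ − E₀ = 314.7677 − 202.466761 = 112.300939
e^(−λT) = (B₀·e^(rT)/D − 0.2)/(1 − 0.2) = (112.3009·1.294685/159.5830 − 0.2)/0.8 = 0.88886069
λ = −ln(0.88886069)/4.5955 = 0.025637

B0=112.3009 lambda=0.0256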